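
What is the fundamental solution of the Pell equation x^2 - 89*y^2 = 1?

(x, y) = (500001, 53000)

First expand sqrt(89) as a continued fraction. With x_i = (sqrt(89) + m_i)/d_i and (m_0, d_0) = (0, 1): a_0 = floor(sqrt(89)) = 9, since 9^2 = 81 <= 89 < 100 = 10^2.
Iterate m_{i+1} = d_i*a_i - m_i, d_{i+1} = (89 - m_{i+1}^2)/d_i, a_{i+1} = floor((a_0 + m_{i+1})/d_{i+1}):
  m_1 = 1*9 - 0 = 9, d_1 = (89 - 9^2)/1 = 8/1 = 8, a_1 = floor((9 + 9)/8) = 2.
  m_2 = 8*2 - 9 = 7, d_2 = (89 - 7^2)/8 = 40/8 = 5, a_2 = floor((9 + 7)/5) = 3.
  m_3 = 5*3 - 7 = 8, d_3 = (89 - 8^2)/5 = 25/5 = 5, a_3 = floor((9 + 8)/5) = 3.
  m_4 = 5*3 - 8 = 7, d_4 = (89 - 7^2)/5 = 40/5 = 8, a_4 = floor((9 + 7)/8) = 2.
  m_5 = 8*2 - 7 = 9, d_5 = (89 - 9^2)/8 = 8/8 = 1, a_5 = floor((9 + 9)/1) = 18.
  m_6 = 1*18 - 9 = 9, d_6 = (89 - 9^2)/1 = 8/1 = 8: (m_6, d_6) = (m_1, d_1) = (9, 8), so from here the quotients repeat a_1, ..., a_5; the period length is 5.
So sqrt(89) = [9; (2, 3, 3, 2, 18)] with period length k = 5.
k is odd, so (p_{k-1}, q_{k-1}) only solves x^2 - 89y^2 = -1 and the fundamental solution of x^2 - 89y^2 = 1 is (p_{2k-1}, q_{2k-1}) = (p_9, q_9); compute convergents through index 9, running through the period twice.
Convergents (p_i = a_i*p_{i-1} + p_{i-2}, q_i = a_i*q_{i-1} + q_{i-2} with p_{-2}=0, p_{-1}=1, q_{-2}=1, q_{-1}=0):
  i=0: a_0=9, p_0 = 9*1 + 0 = 9, q_0 = 9*0 + 1 = 1.
  i=1: a_1=2, p_1 = 2*9 + 1 = 19, q_1 = 2*1 + 0 = 2.
  i=2: a_2=3, p_2 = 3*19 + 9 = 66, q_2 = 3*2 + 1 = 7.
  i=3: a_3=3, p_3 = 3*66 + 19 = 217, q_3 = 3*7 + 2 = 23.
  i=4: a_4=2, p_4 = 2*217 + 66 = 500, q_4 = 2*23 + 7 = 53.
  i=5: a_5=18, p_5 = 18*500 + 217 = 9217, q_5 = 18*53 + 23 = 977.
  i=6: a_6=2, p_6 = 2*9217 + 500 = 18934, q_6 = 2*977 + 53 = 2007.
  i=7: a_7=3, p_7 = 3*18934 + 9217 = 66019, q_7 = 3*2007 + 977 = 6998.
  i=8: a_8=3, p_8 = 3*66019 + 18934 = 216991, q_8 = 3*6998 + 2007 = 23001.
  i=9: a_9=2, p_9 = 2*216991 + 66019 = 500001, q_9 = 2*23001 + 6998 = 53000.
Indeed p_4^2 - 89*q_4^2 = 250000 - 250001 = -1, not +1.
Check: 500001^2 - 89*53000^2 = 250001000001 - 250001000000 = 1, so (x, y) = (500001, 53000) solves the equation, and by the theorem it is the least positive solution.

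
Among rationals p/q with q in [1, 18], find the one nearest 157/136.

Expand x = 157/136 as a continued fraction with the Euclidean algorithm:
  157 = 1*136 + 21, so a_0 = 1.
  136 = 6*21 + 10, so a_1 = 6.
  21 = 2*10 + 1, so a_2 = 2.
  10 = 10*1 + 0, so a_3 = 10.
so x = [1; 6, 2, 10].
Convergents (p_i = a_i*p_{i-1} + p_{i-2}, q_i = a_i*q_{i-1} + q_{i-2} with p_{-2}=0, p_{-1}=1, q_{-2}=1, q_{-1}=0), until the denominator exceeds 18:
  i=0: a_0=1, p_0 = 1*1 + 0 = 1, q_0 = 1*0 + 1 = 1.
  i=1: a_1=6, p_1 = 6*1 + 1 = 7, q_1 = 6*1 + 0 = 6.
  i=2: a_2=2, p_2 = 2*7 + 1 = 15, q_2 = 2*6 + 1 = 13.
  i=3: a_3=10, p_3 = 10*15 + 7 = 157, q_3 = 10*13 + 6 = 136.
q_3 = 136 > 18, so the last convergent with denominator <= 18 is p_2/q_2 = 15/13.
The closest fraction with denominator <= 18 is either p_2/q_2 or the intermediate fraction (k*p_2 + p_1)/(k*q_2 + q_1) with the largest k >= 1 whose denominator stays <= 18; these approach x as k grows, and every other convergent or intermediate fraction in range is farther away.
Largest k: floor((18 - q_1)/q_2) = floor((18 - 6)/13) = 0.
Since k = 0, no intermediate fraction beyond p_2/q_2 has denominator <= 18, so the convergent 15/13 is the closest (its error is |157*13 - 15*136|/(136*13) = 1/1768).

15/13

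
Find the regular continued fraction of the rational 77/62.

[1; 4, 7, 2]

Run the Euclidean algorithm on 77 and 62; the successive quotients are the partial quotients a_0, a_1, ... (each step inverts the fractional part left over by the previous one):
  77 = 1*62 + 15, so a_0 = 1.
  62 = 4*15 + 2, so a_1 = 4.
  15 = 7*2 + 1, so a_2 = 7.
  2 = 2*1 + 0, so a_3 = 2.
The remainder reaches 0 after 4 divisions, so the expansion has 4 partial quotients, read off in order.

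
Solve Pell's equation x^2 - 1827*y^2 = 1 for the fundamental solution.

First expand sqrt(1827) as a continued fraction. With x_i = (sqrt(1827) + m_i)/d_i and (m_0, d_0) = (0, 1): a_0 = floor(sqrt(1827)) = 42, since 42^2 = 1764 <= 1827 < 1849 = 43^2.
Iterate m_{i+1} = d_i*a_i - m_i, d_{i+1} = (1827 - m_{i+1}^2)/d_i, a_{i+1} = floor((a_0 + m_{i+1})/d_{i+1}):
  m_1 = 1*42 - 0 = 42, d_1 = (1827 - 42^2)/1 = 63/1 = 63, a_1 = floor((42 + 42)/63) = 1.
  m_2 = 63*1 - 42 = 21, d_2 = (1827 - 21^2)/63 = 1386/63 = 22, a_2 = floor((42 + 21)/22) = 2.
  m_3 = 22*2 - 21 = 23, d_3 = (1827 - 23^2)/22 = 1298/22 = 59, a_3 = floor((42 + 23)/59) = 1.
  m_4 = 59*1 - 23 = 36, d_4 = (1827 - 36^2)/59 = 531/59 = 9, a_4 = floor((42 + 36)/9) = 8.
  m_5 = 9*8 - 36 = 36, d_5 = (1827 - 36^2)/9 = 531/9 = 59, a_5 = floor((42 + 36)/59) = 1.
  m_6 = 59*1 - 36 = 23, d_6 = (1827 - 23^2)/59 = 1298/59 = 22, a_6 = floor((42 + 23)/22) = 2.
  m_7 = 22*2 - 23 = 21, d_7 = (1827 - 21^2)/22 = 1386/22 = 63, a_7 = floor((42 + 21)/63) = 1.
  m_8 = 63*1 - 21 = 42, d_8 = (1827 - 42^2)/63 = 63/63 = 1, a_8 = floor((42 + 42)/1) = 84.
  m_9 = 1*84 - 42 = 42, d_9 = (1827 - 42^2)/1 = 63/1 = 63: (m_9, d_9) = (m_1, d_1) = (42, 63), so from here the quotients repeat a_1, ..., a_8; the period length is 8.
So sqrt(1827) = [42; (1, 2, 1, 8, 1, 2, 1, 84)] with period length k = 8.
k is even, so the fundamental solution of x^2 - 1827y^2 = 1 is (p_{k-1}, q_{k-1}) = (p_7, q_7); compute convergents through index 7.
Convergents (p_i = a_i*p_{i-1} + p_{i-2}, q_i = a_i*q_{i-1} + q_{i-2} with p_{-2}=0, p_{-1}=1, q_{-2}=1, q_{-1}=0):
  i=0: a_0=42, p_0 = 42*1 + 0 = 42, q_0 = 42*0 + 1 = 1.
  i=1: a_1=1, p_1 = 1*42 + 1 = 43, q_1 = 1*1 + 0 = 1.
  i=2: a_2=2, p_2 = 2*43 + 42 = 128, q_2 = 2*1 + 1 = 3.
  i=3: a_3=1, p_3 = 1*128 + 43 = 171, q_3 = 1*3 + 1 = 4.
  i=4: a_4=8, p_4 = 8*171 + 128 = 1496, q_4 = 8*4 + 3 = 35.
  i=5: a_5=1, p_5 = 1*1496 + 171 = 1667, q_5 = 1*35 + 4 = 39.
  i=6: a_6=2, p_6 = 2*1667 + 1496 = 4830, q_6 = 2*39 + 35 = 113.
  i=7: a_7=1, p_7 = 1*4830 + 1667 = 6497, q_7 = 1*113 + 39 = 152.
Check: 6497^2 - 1827*152^2 = 42211009 - 42211008 = 1, so (x, y) = (6497, 152) solves the equation, and by the theorem it is the least positive solution.

(x, y) = (6497, 152)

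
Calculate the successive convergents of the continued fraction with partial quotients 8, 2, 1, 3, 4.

8/1, 17/2, 25/3, 92/11, 393/47

Using the convergent recurrence p_i = a_i*p_{i-1} + p_{i-2}, q_i = a_i*q_{i-1} + q_{i-2} with p_{-2}=0, p_{-1}=1, q_{-2}=1, q_{-1}=0:
  i=0: a_0=8, p_0 = 8*1 + 0 = 8, q_0 = 8*0 + 1 = 1.
  i=1: a_1=2, p_1 = 2*8 + 1 = 17, q_1 = 2*1 + 0 = 2.
  i=2: a_2=1, p_2 = 1*17 + 8 = 25, q_2 = 1*2 + 1 = 3.
  i=3: a_3=3, p_3 = 3*25 + 17 = 92, q_3 = 3*3 + 2 = 11.
  i=4: a_4=4, p_4 = 4*92 + 25 = 393, q_4 = 4*11 + 3 = 47.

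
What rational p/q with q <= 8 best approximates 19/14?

11/8

Expand x = 19/14 as a continued fraction with the Euclidean algorithm:
  19 = 1*14 + 5, so a_0 = 1.
  14 = 2*5 + 4, so a_1 = 2.
  5 = 1*4 + 1, so a_2 = 1.
  4 = 4*1 + 0, so a_3 = 4.
so x = [1; 2, 1, 4].
Convergents (p_i = a_i*p_{i-1} + p_{i-2}, q_i = a_i*q_{i-1} + q_{i-2} with p_{-2}=0, p_{-1}=1, q_{-2}=1, q_{-1}=0), until the denominator exceeds 8:
  i=0: a_0=1, p_0 = 1*1 + 0 = 1, q_0 = 1*0 + 1 = 1.
  i=1: a_1=2, p_1 = 2*1 + 1 = 3, q_1 = 2*1 + 0 = 2.
  i=2: a_2=1, p_2 = 1*3 + 1 = 4, q_2 = 1*2 + 1 = 3.
  i=3: a_3=4, p_3 = 4*4 + 3 = 19, q_3 = 4*3 + 2 = 14.
q_3 = 14 > 8, so the last convergent with denominator <= 8 is p_2/q_2 = 4/3.
The closest fraction with denominator <= 8 is either p_2/q_2 or the intermediate fraction (k*p_2 + p_1)/(k*q_2 + q_1) with the largest k >= 1 whose denominator stays <= 8; these approach x as k grows, and every other convergent or intermediate fraction in range is farther away.
Largest k: floor((8 - q_1)/q_2) = floor((8 - 2)/3) = 2.
That gives (2*4 + 3)/(2*3 + 2) = 11/8.
Compare the errors: |x - 4/3| = |19*3 - 4*14|/(14*3) = 1/42, and |x - 11/8| = |19*8 - 11*14|/(14*8) = 2/112.
Cross-multiplying, 2*42 = 84 < 112 = 1*112, so 2/112 is smaller: the intermediate fraction 11/8 is closer to x than 4/3.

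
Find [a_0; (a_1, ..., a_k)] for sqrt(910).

[30; (6, 60)]

Write x_i = (sqrt(910) + m_i)/d_i with (m_0, d_0) = (0, 1). a_0 = floor(sqrt(910)) = 30, since 30^2 = 900 <= 910 < 961 = 31^2.
Iterate m_{i+1} = d_i*a_i - m_i, d_{i+1} = (910 - m_{i+1}^2)/d_i, a_{i+1} = floor((a_0 + m_{i+1})/d_{i+1}):
  m_1 = 1*30 - 0 = 30, d_1 = (910 - 30^2)/1 = 10/1 = 10, a_1 = floor((30 + 30)/10) = 6.
  m_2 = 10*6 - 30 = 30, d_2 = (910 - 30^2)/10 = 10/10 = 1, a_2 = floor((30 + 30)/1) = 60.
  m_3 = 1*60 - 30 = 30, d_3 = (910 - 30^2)/1 = 10/1 = 10: (m_3, d_3) = (m_1, d_1) = (30, 10), so from here the quotients repeat a_1, a_2; the period length is 2.
Hence the expansion of sqrt(910) is a_0 = 30 followed by the repeating block 6, 60 (period 2).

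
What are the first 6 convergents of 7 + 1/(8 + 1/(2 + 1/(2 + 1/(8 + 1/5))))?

Using the convergent recurrence p_i = a_i*p_{i-1} + p_{i-2}, q_i = a_i*q_{i-1} + q_{i-2} with p_{-2}=0, p_{-1}=1, q_{-2}=1, q_{-1}=0:
  i=0: a_0=7, p_0 = 7*1 + 0 = 7, q_0 = 7*0 + 1 = 1.
  i=1: a_1=8, p_1 = 8*7 + 1 = 57, q_1 = 8*1 + 0 = 8.
  i=2: a_2=2, p_2 = 2*57 + 7 = 121, q_2 = 2*8 + 1 = 17.
  i=3: a_3=2, p_3 = 2*121 + 57 = 299, q_3 = 2*17 + 8 = 42.
  i=4: a_4=8, p_4 = 8*299 + 121 = 2513, q_4 = 8*42 + 17 = 353.
  i=5: a_5=5, p_5 = 5*2513 + 299 = 12864, q_5 = 5*353 + 42 = 1807.

7/1, 57/8, 121/17, 299/42, 2513/353, 12864/1807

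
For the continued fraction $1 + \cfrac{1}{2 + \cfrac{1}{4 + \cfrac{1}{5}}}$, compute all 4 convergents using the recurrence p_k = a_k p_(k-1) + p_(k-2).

Using the convergent recurrence p_i = a_i*p_{i-1} + p_{i-2}, q_i = a_i*q_{i-1} + q_{i-2} with p_{-2}=0, p_{-1}=1, q_{-2}=1, q_{-1}=0:
  i=0: a_0=1, p_0 = 1*1 + 0 = 1, q_0 = 1*0 + 1 = 1.
  i=1: a_1=2, p_1 = 2*1 + 1 = 3, q_1 = 2*1 + 0 = 2.
  i=2: a_2=4, p_2 = 4*3 + 1 = 13, q_2 = 4*2 + 1 = 9.
  i=3: a_3=5, p_3 = 5*13 + 3 = 68, q_3 = 5*9 + 2 = 47.

1/1, 3/2, 13/9, 68/47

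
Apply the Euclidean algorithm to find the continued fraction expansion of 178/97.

Run the Euclidean algorithm on 178 and 97; the successive quotients are the partial quotients a_0, a_1, ... (each step inverts the fractional part left over by the previous one):
  178 = 1*97 + 81, so a_0 = 1.
  97 = 1*81 + 16, so a_1 = 1.
  81 = 5*16 + 1, so a_2 = 5.
  16 = 16*1 + 0, so a_3 = 16.
The remainder reaches 0 after 4 divisions, so the expansion has 4 partial quotients, read off in order.

[1; 1, 5, 16]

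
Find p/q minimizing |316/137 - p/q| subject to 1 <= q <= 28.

Expand x = 316/137 as a continued fraction with the Euclidean algorithm:
  316 = 2*137 + 42, so a_0 = 2.
  137 = 3*42 + 11, so a_1 = 3.
  42 = 3*11 + 9, so a_2 = 3.
  11 = 1*9 + 2, so a_3 = 1.
  9 = 4*2 + 1, so a_4 = 4.
  2 = 2*1 + 0, so a_5 = 2.
so x = [2; 3, 3, 1, 4, 2].
Convergents (p_i = a_i*p_{i-1} + p_{i-2}, q_i = a_i*q_{i-1} + q_{i-2} with p_{-2}=0, p_{-1}=1, q_{-2}=1, q_{-1}=0), until the denominator exceeds 28:
  i=0: a_0=2, p_0 = 2*1 + 0 = 2, q_0 = 2*0 + 1 = 1.
  i=1: a_1=3, p_1 = 3*2 + 1 = 7, q_1 = 3*1 + 0 = 3.
  i=2: a_2=3, p_2 = 3*7 + 2 = 23, q_2 = 3*3 + 1 = 10.
  i=3: a_3=1, p_3 = 1*23 + 7 = 30, q_3 = 1*10 + 3 = 13.
  i=4: a_4=4, p_4 = 4*30 + 23 = 143, q_4 = 4*13 + 10 = 62.
q_4 = 62 > 28, so the last convergent with denominator <= 28 is p_3/q_3 = 30/13.
The closest fraction with denominator <= 28 is either p_3/q_3 or the intermediate fraction (k*p_3 + p_2)/(k*q_3 + q_2) with the largest k >= 1 whose denominator stays <= 28; these approach x as k grows, and every other convergent or intermediate fraction in range is farther away.
Largest k: floor((28 - q_2)/q_3) = floor((28 - 10)/13) = 1.
That gives (1*30 + 23)/(1*13 + 10) = 53/23.
Compare the errors: |x - 30/13| = |316*13 - 30*137|/(137*13) = 2/1781, and |x - 53/23| = |316*23 - 53*137|/(137*23) = 7/3151.
Cross-multiplying, 2*3151 = 6302 < 12467 = 7*1781, so 2/1781 is smaller: the convergent 30/13 is closer to x than 53/23.

30/13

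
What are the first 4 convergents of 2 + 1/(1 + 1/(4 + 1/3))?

2/1, 3/1, 14/5, 45/16

Using the convergent recurrence p_i = a_i*p_{i-1} + p_{i-2}, q_i = a_i*q_{i-1} + q_{i-2} with p_{-2}=0, p_{-1}=1, q_{-2}=1, q_{-1}=0:
  i=0: a_0=2, p_0 = 2*1 + 0 = 2, q_0 = 2*0 + 1 = 1.
  i=1: a_1=1, p_1 = 1*2 + 1 = 3, q_1 = 1*1 + 0 = 1.
  i=2: a_2=4, p_2 = 4*3 + 2 = 14, q_2 = 4*1 + 1 = 5.
  i=3: a_3=3, p_3 = 3*14 + 3 = 45, q_3 = 3*5 + 1 = 16.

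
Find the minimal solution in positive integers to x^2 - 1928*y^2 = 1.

(x, y) = (483, 11)

First expand sqrt(1928) as a continued fraction. With x_i = (sqrt(1928) + m_i)/d_i and (m_0, d_0) = (0, 1): a_0 = floor(sqrt(1928)) = 43, since 43^2 = 1849 <= 1928 < 1936 = 44^2.
Iterate m_{i+1} = d_i*a_i - m_i, d_{i+1} = (1928 - m_{i+1}^2)/d_i, a_{i+1} = floor((a_0 + m_{i+1})/d_{i+1}):
  m_1 = 1*43 - 0 = 43, d_1 = (1928 - 43^2)/1 = 79/1 = 79, a_1 = floor((43 + 43)/79) = 1.
  m_2 = 79*1 - 43 = 36, d_2 = (1928 - 36^2)/79 = 632/79 = 8, a_2 = floor((43 + 36)/8) = 9.
  m_3 = 8*9 - 36 = 36, d_3 = (1928 - 36^2)/8 = 632/8 = 79, a_3 = floor((43 + 36)/79) = 1.
  m_4 = 79*1 - 36 = 43, d_4 = (1928 - 43^2)/79 = 79/79 = 1, a_4 = floor((43 + 43)/1) = 86.
  m_5 = 1*86 - 43 = 43, d_5 = (1928 - 43^2)/1 = 79/1 = 79: (m_5, d_5) = (m_1, d_1) = (43, 79), so from here the quotients repeat a_1, ..., a_4; the period length is 4.
So sqrt(1928) = [43; (1, 9, 1, 86)] with period length k = 4.
k is even, so the fundamental solution of x^2 - 1928y^2 = 1 is (p_{k-1}, q_{k-1}) = (p_3, q_3); compute convergents through index 3.
Convergents (p_i = a_i*p_{i-1} + p_{i-2}, q_i = a_i*q_{i-1} + q_{i-2} with p_{-2}=0, p_{-1}=1, q_{-2}=1, q_{-1}=0):
  i=0: a_0=43, p_0 = 43*1 + 0 = 43, q_0 = 43*0 + 1 = 1.
  i=1: a_1=1, p_1 = 1*43 + 1 = 44, q_1 = 1*1 + 0 = 1.
  i=2: a_2=9, p_2 = 9*44 + 43 = 439, q_2 = 9*1 + 1 = 10.
  i=3: a_3=1, p_3 = 1*439 + 44 = 483, q_3 = 1*10 + 1 = 11.
Check: 483^2 - 1928*11^2 = 233289 - 233288 = 1, so (x, y) = (483, 11) solves the equation, and by the theorem it is the least positive solution.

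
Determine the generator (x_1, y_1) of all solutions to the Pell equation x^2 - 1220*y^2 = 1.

(x, y) = (489, 14)

First expand sqrt(1220) as a continued fraction. With x_i = (sqrt(1220) + m_i)/d_i and (m_0, d_0) = (0, 1): a_0 = floor(sqrt(1220)) = 34, since 34^2 = 1156 <= 1220 < 1225 = 35^2.
Iterate m_{i+1} = d_i*a_i - m_i, d_{i+1} = (1220 - m_{i+1}^2)/d_i, a_{i+1} = floor((a_0 + m_{i+1})/d_{i+1}):
  m_1 = 1*34 - 0 = 34, d_1 = (1220 - 34^2)/1 = 64/1 = 64, a_1 = floor((34 + 34)/64) = 1.
  m_2 = 64*1 - 34 = 30, d_2 = (1220 - 30^2)/64 = 320/64 = 5, a_2 = floor((34 + 30)/5) = 12.
  m_3 = 5*12 - 30 = 30, d_3 = (1220 - 30^2)/5 = 320/5 = 64, a_3 = floor((34 + 30)/64) = 1.
  m_4 = 64*1 - 30 = 34, d_4 = (1220 - 34^2)/64 = 64/64 = 1, a_4 = floor((34 + 34)/1) = 68.
  m_5 = 1*68 - 34 = 34, d_5 = (1220 - 34^2)/1 = 64/1 = 64: (m_5, d_5) = (m_1, d_1) = (34, 64), so from here the quotients repeat a_1, ..., a_4; the period length is 4.
So sqrt(1220) = [34; (1, 12, 1, 68)] with period length k = 4.
k is even, so the fundamental solution of x^2 - 1220y^2 = 1 is (p_{k-1}, q_{k-1}) = (p_3, q_3); compute convergents through index 3.
Convergents (p_i = a_i*p_{i-1} + p_{i-2}, q_i = a_i*q_{i-1} + q_{i-2} with p_{-2}=0, p_{-1}=1, q_{-2}=1, q_{-1}=0):
  i=0: a_0=34, p_0 = 34*1 + 0 = 34, q_0 = 34*0 + 1 = 1.
  i=1: a_1=1, p_1 = 1*34 + 1 = 35, q_1 = 1*1 + 0 = 1.
  i=2: a_2=12, p_2 = 12*35 + 34 = 454, q_2 = 12*1 + 1 = 13.
  i=3: a_3=1, p_3 = 1*454 + 35 = 489, q_3 = 1*13 + 1 = 14.
Check: 489^2 - 1220*14^2 = 239121 - 239120 = 1, so (x, y) = (489, 14) solves the equation, and by the theorem it is the least positive solution.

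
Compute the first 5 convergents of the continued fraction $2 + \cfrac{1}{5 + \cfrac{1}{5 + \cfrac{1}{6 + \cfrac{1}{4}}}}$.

Using the convergent recurrence p_i = a_i*p_{i-1} + p_{i-2}, q_i = a_i*q_{i-1} + q_{i-2} with p_{-2}=0, p_{-1}=1, q_{-2}=1, q_{-1}=0:
  i=0: a_0=2, p_0 = 2*1 + 0 = 2, q_0 = 2*0 + 1 = 1.
  i=1: a_1=5, p_1 = 5*2 + 1 = 11, q_1 = 5*1 + 0 = 5.
  i=2: a_2=5, p_2 = 5*11 + 2 = 57, q_2 = 5*5 + 1 = 26.
  i=3: a_3=6, p_3 = 6*57 + 11 = 353, q_3 = 6*26 + 5 = 161.
  i=4: a_4=4, p_4 = 4*353 + 57 = 1469, q_4 = 4*161 + 26 = 670.

2/1, 11/5, 57/26, 353/161, 1469/670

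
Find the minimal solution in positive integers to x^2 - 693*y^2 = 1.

(x, y) = (246401, 9360)

First expand sqrt(693) as a continued fraction. With x_i = (sqrt(693) + m_i)/d_i and (m_0, d_0) = (0, 1): a_0 = floor(sqrt(693)) = 26, since 26^2 = 676 <= 693 < 729 = 27^2.
Iterate m_{i+1} = d_i*a_i - m_i, d_{i+1} = (693 - m_{i+1}^2)/d_i, a_{i+1} = floor((a_0 + m_{i+1})/d_{i+1}):
  m_1 = 1*26 - 0 = 26, d_1 = (693 - 26^2)/1 = 17/1 = 17, a_1 = floor((26 + 26)/17) = 3.
  m_2 = 17*3 - 26 = 25, d_2 = (693 - 25^2)/17 = 68/17 = 4, a_2 = floor((26 + 25)/4) = 12.
  m_3 = 4*12 - 25 = 23, d_3 = (693 - 23^2)/4 = 164/4 = 41, a_3 = floor((26 + 23)/41) = 1.
  m_4 = 41*1 - 23 = 18, d_4 = (693 - 18^2)/41 = 369/41 = 9, a_4 = floor((26 + 18)/9) = 4.
  m_5 = 9*4 - 18 = 18, d_5 = (693 - 18^2)/9 = 369/9 = 41, a_5 = floor((26 + 18)/41) = 1.
  m_6 = 41*1 - 18 = 23, d_6 = (693 - 23^2)/41 = 164/41 = 4, a_6 = floor((26 + 23)/4) = 12.
  m_7 = 4*12 - 23 = 25, d_7 = (693 - 25^2)/4 = 68/4 = 17, a_7 = floor((26 + 25)/17) = 3.
  m_8 = 17*3 - 25 = 26, d_8 = (693 - 26^2)/17 = 17/17 = 1, a_8 = floor((26 + 26)/1) = 52.
  m_9 = 1*52 - 26 = 26, d_9 = (693 - 26^2)/1 = 17/1 = 17: (m_9, d_9) = (m_1, d_1) = (26, 17), so from here the quotients repeat a_1, ..., a_8; the period length is 8.
So sqrt(693) = [26; (3, 12, 1, 4, 1, 12, 3, 52)] with period length k = 8.
k is even, so the fundamental solution of x^2 - 693y^2 = 1 is (p_{k-1}, q_{k-1}) = (p_7, q_7); compute convergents through index 7.
Convergents (p_i = a_i*p_{i-1} + p_{i-2}, q_i = a_i*q_{i-1} + q_{i-2} with p_{-2}=0, p_{-1}=1, q_{-2}=1, q_{-1}=0):
  i=0: a_0=26, p_0 = 26*1 + 0 = 26, q_0 = 26*0 + 1 = 1.
  i=1: a_1=3, p_1 = 3*26 + 1 = 79, q_1 = 3*1 + 0 = 3.
  i=2: a_2=12, p_2 = 12*79 + 26 = 974, q_2 = 12*3 + 1 = 37.
  i=3: a_3=1, p_3 = 1*974 + 79 = 1053, q_3 = 1*37 + 3 = 40.
  i=4: a_4=4, p_4 = 4*1053 + 974 = 5186, q_4 = 4*40 + 37 = 197.
  i=5: a_5=1, p_5 = 1*5186 + 1053 = 6239, q_5 = 1*197 + 40 = 237.
  i=6: a_6=12, p_6 = 12*6239 + 5186 = 80054, q_6 = 12*237 + 197 = 3041.
  i=7: a_7=3, p_7 = 3*80054 + 6239 = 246401, q_7 = 3*3041 + 237 = 9360.
Check: 246401^2 - 693*9360^2 = 60713452801 - 60713452800 = 1, so (x, y) = (246401, 9360) solves the equation, and by the theorem it is the least positive solution.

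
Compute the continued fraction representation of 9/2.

[4; 2]

Run the Euclidean algorithm on 9 and 2; the successive quotients are the partial quotients a_0, a_1, ... (each step inverts the fractional part left over by the previous one):
  9 = 4*2 + 1, so a_0 = 4.
  2 = 2*1 + 0, so a_1 = 2.
The remainder reaches 0 after 2 divisions, so the expansion has 2 partial quotients, read off in order.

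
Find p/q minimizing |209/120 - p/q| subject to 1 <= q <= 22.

Expand x = 209/120 as a continued fraction with the Euclidean algorithm:
  209 = 1*120 + 89, so a_0 = 1.
  120 = 1*89 + 31, so a_1 = 1.
  89 = 2*31 + 27, so a_2 = 2.
  31 = 1*27 + 4, so a_3 = 1.
  27 = 6*4 + 3, so a_4 = 6.
  4 = 1*3 + 1, so a_5 = 1.
  3 = 3*1 + 0, so a_6 = 3.
so x = [1; 1, 2, 1, 6, 1, 3].
Convergents (p_i = a_i*p_{i-1} + p_{i-2}, q_i = a_i*q_{i-1} + q_{i-2} with p_{-2}=0, p_{-1}=1, q_{-2}=1, q_{-1}=0), until the denominator exceeds 22:
  i=0: a_0=1, p_0 = 1*1 + 0 = 1, q_0 = 1*0 + 1 = 1.
  i=1: a_1=1, p_1 = 1*1 + 1 = 2, q_1 = 1*1 + 0 = 1.
  i=2: a_2=2, p_2 = 2*2 + 1 = 5, q_2 = 2*1 + 1 = 3.
  i=3: a_3=1, p_3 = 1*5 + 2 = 7, q_3 = 1*3 + 1 = 4.
  i=4: a_4=6, p_4 = 6*7 + 5 = 47, q_4 = 6*4 + 3 = 27.
q_4 = 27 > 22, so the last convergent with denominator <= 22 is p_3/q_3 = 7/4.
The closest fraction with denominator <= 22 is either p_3/q_3 or the intermediate fraction (k*p_3 + p_2)/(k*q_3 + q_2) with the largest k >= 1 whose denominator stays <= 22; these approach x as k grows, and every other convergent or intermediate fraction in range is farther away.
Largest k: floor((22 - q_2)/q_3) = floor((22 - 3)/4) = 4.
That gives (4*7 + 5)/(4*4 + 3) = 33/19.
Compare the errors: |x - 7/4| = |209*4 - 7*120|/(120*4) = 4/480, and |x - 33/19| = |209*19 - 33*120|/(120*19) = 11/2280.
Cross-multiplying, 11*480 = 5280 < 9120 = 4*2280, so 11/2280 is smaller: the intermediate fraction 33/19 is closer to x than 7/4.

33/19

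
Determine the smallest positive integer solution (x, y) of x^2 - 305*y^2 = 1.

(x, y) = (489, 28)

First expand sqrt(305) as a continued fraction. With x_i = (sqrt(305) + m_i)/d_i and (m_0, d_0) = (0, 1): a_0 = floor(sqrt(305)) = 17, since 17^2 = 289 <= 305 < 324 = 18^2.
Iterate m_{i+1} = d_i*a_i - m_i, d_{i+1} = (305 - m_{i+1}^2)/d_i, a_{i+1} = floor((a_0 + m_{i+1})/d_{i+1}):
  m_1 = 1*17 - 0 = 17, d_1 = (305 - 17^2)/1 = 16/1 = 16, a_1 = floor((17 + 17)/16) = 2.
  m_2 = 16*2 - 17 = 15, d_2 = (305 - 15^2)/16 = 80/16 = 5, a_2 = floor((17 + 15)/5) = 6.
  m_3 = 5*6 - 15 = 15, d_3 = (305 - 15^2)/5 = 80/5 = 16, a_3 = floor((17 + 15)/16) = 2.
  m_4 = 16*2 - 15 = 17, d_4 = (305 - 17^2)/16 = 16/16 = 1, a_4 = floor((17 + 17)/1) = 34.
  m_5 = 1*34 - 17 = 17, d_5 = (305 - 17^2)/1 = 16/1 = 16: (m_5, d_5) = (m_1, d_1) = (17, 16), so from here the quotients repeat a_1, ..., a_4; the period length is 4.
So sqrt(305) = [17; (2, 6, 2, 34)] with period length k = 4.
k is even, so the fundamental solution of x^2 - 305y^2 = 1 is (p_{k-1}, q_{k-1}) = (p_3, q_3); compute convergents through index 3.
Convergents (p_i = a_i*p_{i-1} + p_{i-2}, q_i = a_i*q_{i-1} + q_{i-2} with p_{-2}=0, p_{-1}=1, q_{-2}=1, q_{-1}=0):
  i=0: a_0=17, p_0 = 17*1 + 0 = 17, q_0 = 17*0 + 1 = 1.
  i=1: a_1=2, p_1 = 2*17 + 1 = 35, q_1 = 2*1 + 0 = 2.
  i=2: a_2=6, p_2 = 6*35 + 17 = 227, q_2 = 6*2 + 1 = 13.
  i=3: a_3=2, p_3 = 2*227 + 35 = 489, q_3 = 2*13 + 2 = 28.
Check: 489^2 - 305*28^2 = 239121 - 239120 = 1, so (x, y) = (489, 28) solves the equation, and by the theorem it is the least positive solution.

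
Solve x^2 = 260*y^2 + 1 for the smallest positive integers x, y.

First expand sqrt(260) as a continued fraction. With x_i = (sqrt(260) + m_i)/d_i and (m_0, d_0) = (0, 1): a_0 = floor(sqrt(260)) = 16, since 16^2 = 256 <= 260 < 289 = 17^2.
Iterate m_{i+1} = d_i*a_i - m_i, d_{i+1} = (260 - m_{i+1}^2)/d_i, a_{i+1} = floor((a_0 + m_{i+1})/d_{i+1}):
  m_1 = 1*16 - 0 = 16, d_1 = (260 - 16^2)/1 = 4/1 = 4, a_1 = floor((16 + 16)/4) = 8.
  m_2 = 4*8 - 16 = 16, d_2 = (260 - 16^2)/4 = 4/4 = 1, a_2 = floor((16 + 16)/1) = 32.
  m_3 = 1*32 - 16 = 16, d_3 = (260 - 16^2)/1 = 4/1 = 4: (m_3, d_3) = (m_1, d_1) = (16, 4), so from here the quotients repeat a_1, a_2; the period length is 2.
So sqrt(260) = [16; (8, 32)] with period length k = 2.
k is even, so the fundamental solution of x^2 - 260y^2 = 1 is (p_{k-1}, q_{k-1}) = (p_1, q_1); compute convergents through index 1.
Convergents (p_i = a_i*p_{i-1} + p_{i-2}, q_i = a_i*q_{i-1} + q_{i-2} with p_{-2}=0, p_{-1}=1, q_{-2}=1, q_{-1}=0):
  i=0: a_0=16, p_0 = 16*1 + 0 = 16, q_0 = 16*0 + 1 = 1.
  i=1: a_1=8, p_1 = 8*16 + 1 = 129, q_1 = 8*1 + 0 = 8.
Check: 129^2 - 260*8^2 = 16641 - 16640 = 1, so (x, y) = (129, 8) solves the equation, and by the theorem it is the least positive solution.

(x, y) = (129, 8)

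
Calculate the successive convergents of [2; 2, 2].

Using the convergent recurrence p_i = a_i*p_{i-1} + p_{i-2}, q_i = a_i*q_{i-1} + q_{i-2} with p_{-2}=0, p_{-1}=1, q_{-2}=1, q_{-1}=0:
  i=0: a_0=2, p_0 = 2*1 + 0 = 2, q_0 = 2*0 + 1 = 1.
  i=1: a_1=2, p_1 = 2*2 + 1 = 5, q_1 = 2*1 + 0 = 2.
  i=2: a_2=2, p_2 = 2*5 + 2 = 12, q_2 = 2*2 + 1 = 5.

2/1, 5/2, 12/5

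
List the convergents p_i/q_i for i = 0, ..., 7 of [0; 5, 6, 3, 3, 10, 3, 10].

Using the convergent recurrence p_i = a_i*p_{i-1} + p_{i-2}, q_i = a_i*q_{i-1} + q_{i-2} with p_{-2}=0, p_{-1}=1, q_{-2}=1, q_{-1}=0:
  i=0: a_0=0, p_0 = 0*1 + 0 = 0, q_0 = 0*0 + 1 = 1.
  i=1: a_1=5, p_1 = 5*0 + 1 = 1, q_1 = 5*1 + 0 = 5.
  i=2: a_2=6, p_2 = 6*1 + 0 = 6, q_2 = 6*5 + 1 = 31.
  i=3: a_3=3, p_3 = 3*6 + 1 = 19, q_3 = 3*31 + 5 = 98.
  i=4: a_4=3, p_4 = 3*19 + 6 = 63, q_4 = 3*98 + 31 = 325.
  i=5: a_5=10, p_5 = 10*63 + 19 = 649, q_5 = 10*325 + 98 = 3348.
  i=6: a_6=3, p_6 = 3*649 + 63 = 2010, q_6 = 3*3348 + 325 = 10369.
  i=7: a_7=10, p_7 = 10*2010 + 649 = 20749, q_7 = 10*10369 + 3348 = 107038.

0/1, 1/5, 6/31, 19/98, 63/325, 649/3348, 2010/10369, 20749/107038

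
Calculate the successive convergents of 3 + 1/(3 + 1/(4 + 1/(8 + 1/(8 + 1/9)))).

Using the convergent recurrence p_i = a_i*p_{i-1} + p_{i-2}, q_i = a_i*q_{i-1} + q_{i-2} with p_{-2}=0, p_{-1}=1, q_{-2}=1, q_{-1}=0:
  i=0: a_0=3, p_0 = 3*1 + 0 = 3, q_0 = 3*0 + 1 = 1.
  i=1: a_1=3, p_1 = 3*3 + 1 = 10, q_1 = 3*1 + 0 = 3.
  i=2: a_2=4, p_2 = 4*10 + 3 = 43, q_2 = 4*3 + 1 = 13.
  i=3: a_3=8, p_3 = 8*43 + 10 = 354, q_3 = 8*13 + 3 = 107.
  i=4: a_4=8, p_4 = 8*354 + 43 = 2875, q_4 = 8*107 + 13 = 869.
  i=5: a_5=9, p_5 = 9*2875 + 354 = 26229, q_5 = 9*869 + 107 = 7928.

3/1, 10/3, 43/13, 354/107, 2875/869, 26229/7928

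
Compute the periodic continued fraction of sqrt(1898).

[43; (1, 1, 3, 3, 1, 1, 86)]

Write x_i = (sqrt(1898) + m_i)/d_i with (m_0, d_0) = (0, 1). a_0 = floor(sqrt(1898)) = 43, since 43^2 = 1849 <= 1898 < 1936 = 44^2.
Iterate m_{i+1} = d_i*a_i - m_i, d_{i+1} = (1898 - m_{i+1}^2)/d_i, a_{i+1} = floor((a_0 + m_{i+1})/d_{i+1}):
  m_1 = 1*43 - 0 = 43, d_1 = (1898 - 43^2)/1 = 49/1 = 49, a_1 = floor((43 + 43)/49) = 1.
  m_2 = 49*1 - 43 = 6, d_2 = (1898 - 6^2)/49 = 1862/49 = 38, a_2 = floor((43 + 6)/38) = 1.
  m_3 = 38*1 - 6 = 32, d_3 = (1898 - 32^2)/38 = 874/38 = 23, a_3 = floor((43 + 32)/23) = 3.
  m_4 = 23*3 - 32 = 37, d_4 = (1898 - 37^2)/23 = 529/23 = 23, a_4 = floor((43 + 37)/23) = 3.
  m_5 = 23*3 - 37 = 32, d_5 = (1898 - 32^2)/23 = 874/23 = 38, a_5 = floor((43 + 32)/38) = 1.
  m_6 = 38*1 - 32 = 6, d_6 = (1898 - 6^2)/38 = 1862/38 = 49, a_6 = floor((43 + 6)/49) = 1.
  m_7 = 49*1 - 6 = 43, d_7 = (1898 - 43^2)/49 = 49/49 = 1, a_7 = floor((43 + 43)/1) = 86.
  m_8 = 1*86 - 43 = 43, d_8 = (1898 - 43^2)/1 = 49/1 = 49: (m_8, d_8) = (m_1, d_1) = (43, 49), so from here the quotients repeat a_1, ..., a_7; the period length is 7.
Hence the expansion of sqrt(1898) is a_0 = 43 followed by the repeating block 1, 1, 3, 3, 1, 1, 86 (period 7).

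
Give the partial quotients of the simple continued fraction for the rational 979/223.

Run the Euclidean algorithm on 979 and 223; the successive quotients are the partial quotients a_0, a_1, ... (each step inverts the fractional part left over by the previous one):
  979 = 4*223 + 87, so a_0 = 4.
  223 = 2*87 + 49, so a_1 = 2.
  87 = 1*49 + 38, so a_2 = 1.
  49 = 1*38 + 11, so a_3 = 1.
  38 = 3*11 + 5, so a_4 = 3.
  11 = 2*5 + 1, so a_5 = 2.
  5 = 5*1 + 0, so a_6 = 5.
The remainder reaches 0 after 7 divisions, so the expansion has 7 partial quotients, read off in order.

[4; 2, 1, 1, 3, 2, 5]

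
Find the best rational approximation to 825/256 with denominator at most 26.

29/9

Expand x = 825/256 as a continued fraction with the Euclidean algorithm:
  825 = 3*256 + 57, so a_0 = 3.
  256 = 4*57 + 28, so a_1 = 4.
  57 = 2*28 + 1, so a_2 = 2.
  28 = 28*1 + 0, so a_3 = 28.
so x = [3; 4, 2, 28].
Convergents (p_i = a_i*p_{i-1} + p_{i-2}, q_i = a_i*q_{i-1} + q_{i-2} with p_{-2}=0, p_{-1}=1, q_{-2}=1, q_{-1}=0), until the denominator exceeds 26:
  i=0: a_0=3, p_0 = 3*1 + 0 = 3, q_0 = 3*0 + 1 = 1.
  i=1: a_1=4, p_1 = 4*3 + 1 = 13, q_1 = 4*1 + 0 = 4.
  i=2: a_2=2, p_2 = 2*13 + 3 = 29, q_2 = 2*4 + 1 = 9.
  i=3: a_3=28, p_3 = 28*29 + 13 = 825, q_3 = 28*9 + 4 = 256.
q_3 = 256 > 26, so the last convergent with denominator <= 26 is p_2/q_2 = 29/9.
The closest fraction with denominator <= 26 is either p_2/q_2 or the intermediate fraction (k*p_2 + p_1)/(k*q_2 + q_1) with the largest k >= 1 whose denominator stays <= 26; these approach x as k grows, and every other convergent or intermediate fraction in range is farther away.
Largest k: floor((26 - q_1)/q_2) = floor((26 - 4)/9) = 2.
That gives (2*29 + 13)/(2*9 + 4) = 71/22.
Compare the errors: |x - 29/9| = |825*9 - 29*256|/(256*9) = 1/2304, and |x - 71/22| = |825*22 - 71*256|/(256*22) = 26/5632.
Cross-multiplying, 1*5632 = 5632 < 59904 = 26*2304, so 1/2304 is smaller: the convergent 29/9 is closer to x than 71/22.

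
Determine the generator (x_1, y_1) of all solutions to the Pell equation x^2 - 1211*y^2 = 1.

First expand sqrt(1211) as a continued fraction. With x_i = (sqrt(1211) + m_i)/d_i and (m_0, d_0) = (0, 1): a_0 = floor(sqrt(1211)) = 34, since 34^2 = 1156 <= 1211 < 1225 = 35^2.
Iterate m_{i+1} = d_i*a_i - m_i, d_{i+1} = (1211 - m_{i+1}^2)/d_i, a_{i+1} = floor((a_0 + m_{i+1})/d_{i+1}):
  m_1 = 1*34 - 0 = 34, d_1 = (1211 - 34^2)/1 = 55/1 = 55, a_1 = floor((34 + 34)/55) = 1.
  m_2 = 55*1 - 34 = 21, d_2 = (1211 - 21^2)/55 = 770/55 = 14, a_2 = floor((34 + 21)/14) = 3.
  m_3 = 14*3 - 21 = 21, d_3 = (1211 - 21^2)/14 = 770/14 = 55, a_3 = floor((34 + 21)/55) = 1.
  m_4 = 55*1 - 21 = 34, d_4 = (1211 - 34^2)/55 = 55/55 = 1, a_4 = floor((34 + 34)/1) = 68.
  m_5 = 1*68 - 34 = 34, d_5 = (1211 - 34^2)/1 = 55/1 = 55: (m_5, d_5) = (m_1, d_1) = (34, 55), so from here the quotients repeat a_1, ..., a_4; the period length is 4.
So sqrt(1211) = [34; (1, 3, 1, 68)] with period length k = 4.
k is even, so the fundamental solution of x^2 - 1211y^2 = 1 is (p_{k-1}, q_{k-1}) = (p_3, q_3); compute convergents through index 3.
Convergents (p_i = a_i*p_{i-1} + p_{i-2}, q_i = a_i*q_{i-1} + q_{i-2} with p_{-2}=0, p_{-1}=1, q_{-2}=1, q_{-1}=0):
  i=0: a_0=34, p_0 = 34*1 + 0 = 34, q_0 = 34*0 + 1 = 1.
  i=1: a_1=1, p_1 = 1*34 + 1 = 35, q_1 = 1*1 + 0 = 1.
  i=2: a_2=3, p_2 = 3*35 + 34 = 139, q_2 = 3*1 + 1 = 4.
  i=3: a_3=1, p_3 = 1*139 + 35 = 174, q_3 = 1*4 + 1 = 5.
Check: 174^2 - 1211*5^2 = 30276 - 30275 = 1, so (x, y) = (174, 5) solves the equation, and by the theorem it is the least positive solution.

(x, y) = (174, 5)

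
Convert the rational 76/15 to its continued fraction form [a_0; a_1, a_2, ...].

[5; 15]

Run the Euclidean algorithm on 76 and 15; the successive quotients are the partial quotients a_0, a_1, ... (each step inverts the fractional part left over by the previous one):
  76 = 5*15 + 1, so a_0 = 5.
  15 = 15*1 + 0, so a_1 = 15.
The remainder reaches 0 after 2 divisions, so the expansion has 2 partial quotients, read off in order.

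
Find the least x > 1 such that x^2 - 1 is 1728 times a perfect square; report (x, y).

First expand sqrt(1728) as a continued fraction. With x_i = (sqrt(1728) + m_i)/d_i and (m_0, d_0) = (0, 1): a_0 = floor(sqrt(1728)) = 41, since 41^2 = 1681 <= 1728 < 1764 = 42^2.
Iterate m_{i+1} = d_i*a_i - m_i, d_{i+1} = (1728 - m_{i+1}^2)/d_i, a_{i+1} = floor((a_0 + m_{i+1})/d_{i+1}):
  m_1 = 1*41 - 0 = 41, d_1 = (1728 - 41^2)/1 = 47/1 = 47, a_1 = floor((41 + 41)/47) = 1.
  m_2 = 47*1 - 41 = 6, d_2 = (1728 - 6^2)/47 = 1692/47 = 36, a_2 = floor((41 + 6)/36) = 1.
  m_3 = 36*1 - 6 = 30, d_3 = (1728 - 30^2)/36 = 828/36 = 23, a_3 = floor((41 + 30)/23) = 3.
  m_4 = 23*3 - 30 = 39, d_4 = (1728 - 39^2)/23 = 207/23 = 9, a_4 = floor((41 + 39)/9) = 8.
  m_5 = 9*8 - 39 = 33, d_5 = (1728 - 33^2)/9 = 639/9 = 71, a_5 = floor((41 + 33)/71) = 1.
  m_6 = 71*1 - 33 = 38, d_6 = (1728 - 38^2)/71 = 284/71 = 4, a_6 = floor((41 + 38)/4) = 19.
  m_7 = 4*19 - 38 = 38, d_7 = (1728 - 38^2)/4 = 284/4 = 71, a_7 = floor((41 + 38)/71) = 1.
  m_8 = 71*1 - 38 = 33, d_8 = (1728 - 33^2)/71 = 639/71 = 9, a_8 = floor((41 + 33)/9) = 8.
  m_9 = 9*8 - 33 = 39, d_9 = (1728 - 39^2)/9 = 207/9 = 23, a_9 = floor((41 + 39)/23) = 3.
  m_10 = 23*3 - 39 = 30, d_10 = (1728 - 30^2)/23 = 828/23 = 36, a_10 = floor((41 + 30)/36) = 1.
  m_11 = 36*1 - 30 = 6, d_11 = (1728 - 6^2)/36 = 1692/36 = 47, a_11 = floor((41 + 6)/47) = 1.
  m_12 = 47*1 - 6 = 41, d_12 = (1728 - 41^2)/47 = 47/47 = 1, a_12 = floor((41 + 41)/1) = 82.
  m_13 = 1*82 - 41 = 41, d_13 = (1728 - 41^2)/1 = 47/1 = 47: (m_13, d_13) = (m_1, d_1) = (41, 47), so from here the quotients repeat a_1, ..., a_12; the period length is 12.
So sqrt(1728) = [41; (1, 1, 3, 8, 1, 19, 1, 8, 3, 1, 1, 82)] with period length k = 12.
k is even, so the fundamental solution of x^2 - 1728y^2 = 1 is (p_{k-1}, q_{k-1}) = (p_11, q_11); compute convergents through index 11.
Convergents (p_i = a_i*p_{i-1} + p_{i-2}, q_i = a_i*q_{i-1} + q_{i-2} with p_{-2}=0, p_{-1}=1, q_{-2}=1, q_{-1}=0):
  i=0: a_0=41, p_0 = 41*1 + 0 = 41, q_0 = 41*0 + 1 = 1.
  i=1: a_1=1, p_1 = 1*41 + 1 = 42, q_1 = 1*1 + 0 = 1.
  i=2: a_2=1, p_2 = 1*42 + 41 = 83, q_2 = 1*1 + 1 = 2.
  i=3: a_3=3, p_3 = 3*83 + 42 = 291, q_3 = 3*2 + 1 = 7.
  i=4: a_4=8, p_4 = 8*291 + 83 = 2411, q_4 = 8*7 + 2 = 58.
  i=5: a_5=1, p_5 = 1*2411 + 291 = 2702, q_5 = 1*58 + 7 = 65.
  i=6: a_6=19, p_6 = 19*2702 + 2411 = 53749, q_6 = 19*65 + 58 = 1293.
  i=7: a_7=1, p_7 = 1*53749 + 2702 = 56451, q_7 = 1*1293 + 65 = 1358.
  i=8: a_8=8, p_8 = 8*56451 + 53749 = 505357, q_8 = 8*1358 + 1293 = 12157.
  i=9: a_9=3, p_9 = 3*505357 + 56451 = 1572522, q_9 = 3*12157 + 1358 = 37829.
  i=10: a_10=1, p_10 = 1*1572522 + 505357 = 2077879, q_10 = 1*37829 + 12157 = 49986.
  i=11: a_11=1, p_11 = 1*2077879 + 1572522 = 3650401, q_11 = 1*49986 + 37829 = 87815.
Check: 3650401^2 - 1728*87815^2 = 13325427460801 - 13325427460800 = 1, so (x, y) = (3650401, 87815) solves the equation, and by the theorem it is the least positive solution.

(x, y) = (3650401, 87815)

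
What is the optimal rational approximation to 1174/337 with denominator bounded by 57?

Expand x = 1174/337 as a continued fraction with the Euclidean algorithm:
  1174 = 3*337 + 163, so a_0 = 3.
  337 = 2*163 + 11, so a_1 = 2.
  163 = 14*11 + 9, so a_2 = 14.
  11 = 1*9 + 2, so a_3 = 1.
  9 = 4*2 + 1, so a_4 = 4.
  2 = 2*1 + 0, so a_5 = 2.
so x = [3; 2, 14, 1, 4, 2].
Convergents (p_i = a_i*p_{i-1} + p_{i-2}, q_i = a_i*q_{i-1} + q_{i-2} with p_{-2}=0, p_{-1}=1, q_{-2}=1, q_{-1}=0), until the denominator exceeds 57:
  i=0: a_0=3, p_0 = 3*1 + 0 = 3, q_0 = 3*0 + 1 = 1.
  i=1: a_1=2, p_1 = 2*3 + 1 = 7, q_1 = 2*1 + 0 = 2.
  i=2: a_2=14, p_2 = 14*7 + 3 = 101, q_2 = 14*2 + 1 = 29.
  i=3: a_3=1, p_3 = 1*101 + 7 = 108, q_3 = 1*29 + 2 = 31.
  i=4: a_4=4, p_4 = 4*108 + 101 = 533, q_4 = 4*31 + 29 = 153.
q_4 = 153 > 57, so the last convergent with denominator <= 57 is p_3/q_3 = 108/31.
The closest fraction with denominator <= 57 is either p_3/q_3 or the intermediate fraction (k*p_3 + p_2)/(k*q_3 + q_2) with the largest k >= 1 whose denominator stays <= 57; these approach x as k grows, and every other convergent or intermediate fraction in range is farther away.
Largest k: floor((57 - q_2)/q_3) = floor((57 - 29)/31) = 0.
Since k = 0, no intermediate fraction beyond p_3/q_3 has denominator <= 57, so the convergent 108/31 is the closest (its error is |1174*31 - 108*337|/(337*31) = 2/10447).

108/31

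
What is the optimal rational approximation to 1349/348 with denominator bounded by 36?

31/8

Expand x = 1349/348 as a continued fraction with the Euclidean algorithm:
  1349 = 3*348 + 305, so a_0 = 3.
  348 = 1*305 + 43, so a_1 = 1.
  305 = 7*43 + 4, so a_2 = 7.
  43 = 10*4 + 3, so a_3 = 10.
  4 = 1*3 + 1, so a_4 = 1.
  3 = 3*1 + 0, so a_5 = 3.
so x = [3; 1, 7, 10, 1, 3].
Convergents (p_i = a_i*p_{i-1} + p_{i-2}, q_i = a_i*q_{i-1} + q_{i-2} with p_{-2}=0, p_{-1}=1, q_{-2}=1, q_{-1}=0), until the denominator exceeds 36:
  i=0: a_0=3, p_0 = 3*1 + 0 = 3, q_0 = 3*0 + 1 = 1.
  i=1: a_1=1, p_1 = 1*3 + 1 = 4, q_1 = 1*1 + 0 = 1.
  i=2: a_2=7, p_2 = 7*4 + 3 = 31, q_2 = 7*1 + 1 = 8.
  i=3: a_3=10, p_3 = 10*31 + 4 = 314, q_3 = 10*8 + 1 = 81.
q_3 = 81 > 36, so the last convergent with denominator <= 36 is p_2/q_2 = 31/8.
The closest fraction with denominator <= 36 is either p_2/q_2 or the intermediate fraction (k*p_2 + p_1)/(k*q_2 + q_1) with the largest k >= 1 whose denominator stays <= 36; these approach x as k grows, and every other convergent or intermediate fraction in range is farther away.
Largest k: floor((36 - q_1)/q_2) = floor((36 - 1)/8) = 4.
That gives (4*31 + 4)/(4*8 + 1) = 128/33.
Compare the errors: |x - 31/8| = |1349*8 - 31*348|/(348*8) = 4/2784, and |x - 128/33| = |1349*33 - 128*348|/(348*33) = 27/11484.
Cross-multiplying, 4*11484 = 45936 < 75168 = 27*2784, so 4/2784 is smaller: the convergent 31/8 is closer to x than 128/33.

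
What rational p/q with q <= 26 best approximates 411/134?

46/15

Expand x = 411/134 as a continued fraction with the Euclidean algorithm:
  411 = 3*134 + 9, so a_0 = 3.
  134 = 14*9 + 8, so a_1 = 14.
  9 = 1*8 + 1, so a_2 = 1.
  8 = 8*1 + 0, so a_3 = 8.
so x = [3; 14, 1, 8].
Convergents (p_i = a_i*p_{i-1} + p_{i-2}, q_i = a_i*q_{i-1} + q_{i-2} with p_{-2}=0, p_{-1}=1, q_{-2}=1, q_{-1}=0), until the denominator exceeds 26:
  i=0: a_0=3, p_0 = 3*1 + 0 = 3, q_0 = 3*0 + 1 = 1.
  i=1: a_1=14, p_1 = 14*3 + 1 = 43, q_1 = 14*1 + 0 = 14.
  i=2: a_2=1, p_2 = 1*43 + 3 = 46, q_2 = 1*14 + 1 = 15.
  i=3: a_3=8, p_3 = 8*46 + 43 = 411, q_3 = 8*15 + 14 = 134.
q_3 = 134 > 26, so the last convergent with denominator <= 26 is p_2/q_2 = 46/15.
The closest fraction with denominator <= 26 is either p_2/q_2 or the intermediate fraction (k*p_2 + p_1)/(k*q_2 + q_1) with the largest k >= 1 whose denominator stays <= 26; these approach x as k grows, and every other convergent or intermediate fraction in range is farther away.
Largest k: floor((26 - q_1)/q_2) = floor((26 - 14)/15) = 0.
Since k = 0, no intermediate fraction beyond p_2/q_2 has denominator <= 26, so the convergent 46/15 is the closest (its error is |411*15 - 46*134|/(134*15) = 1/2010).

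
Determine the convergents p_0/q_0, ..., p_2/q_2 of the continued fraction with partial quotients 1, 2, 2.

1/1, 3/2, 7/5

Using the convergent recurrence p_i = a_i*p_{i-1} + p_{i-2}, q_i = a_i*q_{i-1} + q_{i-2} with p_{-2}=0, p_{-1}=1, q_{-2}=1, q_{-1}=0:
  i=0: a_0=1, p_0 = 1*1 + 0 = 1, q_0 = 1*0 + 1 = 1.
  i=1: a_1=2, p_1 = 2*1 + 1 = 3, q_1 = 2*1 + 0 = 2.
  i=2: a_2=2, p_2 = 2*3 + 1 = 7, q_2 = 2*2 + 1 = 5.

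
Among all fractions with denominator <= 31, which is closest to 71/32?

Expand x = 71/32 as a continued fraction with the Euclidean algorithm:
  71 = 2*32 + 7, so a_0 = 2.
  32 = 4*7 + 4, so a_1 = 4.
  7 = 1*4 + 3, so a_2 = 1.
  4 = 1*3 + 1, so a_3 = 1.
  3 = 3*1 + 0, so a_4 = 3.
so x = [2; 4, 1, 1, 3].
Convergents (p_i = a_i*p_{i-1} + p_{i-2}, q_i = a_i*q_{i-1} + q_{i-2} with p_{-2}=0, p_{-1}=1, q_{-2}=1, q_{-1}=0), until the denominator exceeds 31:
  i=0: a_0=2, p_0 = 2*1 + 0 = 2, q_0 = 2*0 + 1 = 1.
  i=1: a_1=4, p_1 = 4*2 + 1 = 9, q_1 = 4*1 + 0 = 4.
  i=2: a_2=1, p_2 = 1*9 + 2 = 11, q_2 = 1*4 + 1 = 5.
  i=3: a_3=1, p_3 = 1*11 + 9 = 20, q_3 = 1*5 + 4 = 9.
  i=4: a_4=3, p_4 = 3*20 + 11 = 71, q_4 = 3*9 + 5 = 32.
q_4 = 32 > 31, so the last convergent with denominator <= 31 is p_3/q_3 = 20/9.
The closest fraction with denominator <= 31 is either p_3/q_3 or the intermediate fraction (k*p_3 + p_2)/(k*q_3 + q_2) with the largest k >= 1 whose denominator stays <= 31; these approach x as k grows, and every other convergent or intermediate fraction in range is farther away.
Largest k: floor((31 - q_2)/q_3) = floor((31 - 5)/9) = 2.
That gives (2*20 + 11)/(2*9 + 5) = 51/23.
Compare the errors: |x - 20/9| = |71*9 - 20*32|/(32*9) = 1/288, and |x - 51/23| = |71*23 - 51*32|/(32*23) = 1/736.
Cross-multiplying, 1*288 = 288 < 736 = 1*736, so 1/736 is smaller: the intermediate fraction 51/23 is closer to x than 20/9.

51/23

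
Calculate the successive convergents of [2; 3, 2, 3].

Using the convergent recurrence p_i = a_i*p_{i-1} + p_{i-2}, q_i = a_i*q_{i-1} + q_{i-2} with p_{-2}=0, p_{-1}=1, q_{-2}=1, q_{-1}=0:
  i=0: a_0=2, p_0 = 2*1 + 0 = 2, q_0 = 2*0 + 1 = 1.
  i=1: a_1=3, p_1 = 3*2 + 1 = 7, q_1 = 3*1 + 0 = 3.
  i=2: a_2=2, p_2 = 2*7 + 2 = 16, q_2 = 2*3 + 1 = 7.
  i=3: a_3=3, p_3 = 3*16 + 7 = 55, q_3 = 3*7 + 3 = 24.

2/1, 7/3, 16/7, 55/24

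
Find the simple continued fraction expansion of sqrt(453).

[21; (3, 1, 1, 10, 14, 10, 1, 1, 3, 42)]

Write x_i = (sqrt(453) + m_i)/d_i with (m_0, d_0) = (0, 1). a_0 = floor(sqrt(453)) = 21, since 21^2 = 441 <= 453 < 484 = 22^2.
Iterate m_{i+1} = d_i*a_i - m_i, d_{i+1} = (453 - m_{i+1}^2)/d_i, a_{i+1} = floor((a_0 + m_{i+1})/d_{i+1}):
  m_1 = 1*21 - 0 = 21, d_1 = (453 - 21^2)/1 = 12/1 = 12, a_1 = floor((21 + 21)/12) = 3.
  m_2 = 12*3 - 21 = 15, d_2 = (453 - 15^2)/12 = 228/12 = 19, a_2 = floor((21 + 15)/19) = 1.
  m_3 = 19*1 - 15 = 4, d_3 = (453 - 4^2)/19 = 437/19 = 23, a_3 = floor((21 + 4)/23) = 1.
  m_4 = 23*1 - 4 = 19, d_4 = (453 - 19^2)/23 = 92/23 = 4, a_4 = floor((21 + 19)/4) = 10.
  m_5 = 4*10 - 19 = 21, d_5 = (453 - 21^2)/4 = 12/4 = 3, a_5 = floor((21 + 21)/3) = 14.
  m_6 = 3*14 - 21 = 21, d_6 = (453 - 21^2)/3 = 12/3 = 4, a_6 = floor((21 + 21)/4) = 10.
  m_7 = 4*10 - 21 = 19, d_7 = (453 - 19^2)/4 = 92/4 = 23, a_7 = floor((21 + 19)/23) = 1.
  m_8 = 23*1 - 19 = 4, d_8 = (453 - 4^2)/23 = 437/23 = 19, a_8 = floor((21 + 4)/19) = 1.
  m_9 = 19*1 - 4 = 15, d_9 = (453 - 15^2)/19 = 228/19 = 12, a_9 = floor((21 + 15)/12) = 3.
  m_10 = 12*3 - 15 = 21, d_10 = (453 - 21^2)/12 = 12/12 = 1, a_10 = floor((21 + 21)/1) = 42.
  m_11 = 1*42 - 21 = 21, d_11 = (453 - 21^2)/1 = 12/1 = 12: (m_11, d_11) = (m_1, d_1) = (21, 12), so from here the quotients repeat a_1, ..., a_10; the period length is 10.
Hence the expansion of sqrt(453) is a_0 = 21 followed by the repeating block 3, 1, 1, 10, 14, 10, 1, 1, 3, 42 (period 10).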